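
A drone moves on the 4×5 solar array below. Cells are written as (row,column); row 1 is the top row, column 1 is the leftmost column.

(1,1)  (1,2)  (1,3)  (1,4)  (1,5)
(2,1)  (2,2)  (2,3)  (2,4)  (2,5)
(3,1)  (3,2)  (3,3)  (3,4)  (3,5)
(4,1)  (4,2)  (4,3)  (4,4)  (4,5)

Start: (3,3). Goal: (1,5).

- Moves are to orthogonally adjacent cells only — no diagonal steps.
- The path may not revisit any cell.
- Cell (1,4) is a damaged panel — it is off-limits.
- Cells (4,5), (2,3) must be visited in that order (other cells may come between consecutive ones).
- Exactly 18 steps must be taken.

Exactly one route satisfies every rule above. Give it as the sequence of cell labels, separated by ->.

(3,3) -> (3,4) -> (3,5) -> (4,5) -> (4,4) -> (4,3) -> (4,2) -> (4,1) -> (3,1) -> (3,2) -> (2,2) -> (2,1) -> (1,1) -> (1,2) -> (1,3) -> (2,3) -> (2,4) -> (2,5) -> (1,5)

The waypoints must appear in the order (4,5), (2,3), with no cell reused.
Route from (3,3): 2× right (reaching (3,5)), down to (4,5), 4× left (reaching (4,1)), up to (3,1), right to (3,2), up to (2,2), left to (2,1), up to (1,1), 2× right (reaching (1,3)), down to (2,3), 2× right (reaching (2,5)), up to (1,5) — 18 moves in all.
Check: order respected ((4,5) at step 3, (2,3) at step 15); 18 moves as required.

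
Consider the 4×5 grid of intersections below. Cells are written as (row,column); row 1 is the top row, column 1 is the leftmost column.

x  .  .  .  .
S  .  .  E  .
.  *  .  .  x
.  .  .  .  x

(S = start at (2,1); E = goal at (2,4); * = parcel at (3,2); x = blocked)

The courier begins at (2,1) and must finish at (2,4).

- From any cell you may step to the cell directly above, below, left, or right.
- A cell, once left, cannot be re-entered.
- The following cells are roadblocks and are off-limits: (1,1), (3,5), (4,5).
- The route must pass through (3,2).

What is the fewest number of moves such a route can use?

5

Any route passes through (3,2) somewhere between (2,1) and (2,4). Summing Manhattan distances along the two legs ((2,1) → (3,2) → (2,4)) gives a lower bound of 2 + 3 = 5 moves.
A route of 5 moves achieves this: (2,1) → (3,1) → (3,2) → (2,2) → (2,3) → (2,4).
Since 5 matches the lower bound, it is optimal.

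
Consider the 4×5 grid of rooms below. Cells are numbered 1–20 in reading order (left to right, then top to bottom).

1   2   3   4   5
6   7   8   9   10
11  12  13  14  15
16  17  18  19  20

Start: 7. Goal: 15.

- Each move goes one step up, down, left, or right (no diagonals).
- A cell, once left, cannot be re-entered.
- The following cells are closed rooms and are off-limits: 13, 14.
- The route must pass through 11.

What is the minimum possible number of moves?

8

Any route passes through 11 somewhere between 7 and 15. Summing Manhattan distances along the two legs (7 → 11 → 15) gives a lower bound of 2 + 4 = 6 moves.
That bound ignores the blocked cells. Measuring each leg by the fewest moves that actually steer around them (7→11: 2; 11→15: 6) raises the lower bound to 8.
A route of 8 moves exists: 7 → 12 → 11 → 16 → 17 → 18 → 19 → 20 → 15.
Since 8 matches that lower bound, it is optimal.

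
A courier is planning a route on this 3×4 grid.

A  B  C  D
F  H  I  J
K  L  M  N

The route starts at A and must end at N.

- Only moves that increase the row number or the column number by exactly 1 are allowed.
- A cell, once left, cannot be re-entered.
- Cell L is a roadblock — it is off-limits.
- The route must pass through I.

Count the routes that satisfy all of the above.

6

A right/down-only route from A to N makes exactly 2 down-moves and 3 right-moves in some order.
With no other constraints that would be C(5,2) = 10 routes.
Split at I and multiply the segment counts (each segment already excludes blocked cells): A→I: 3; I→N: 2; product = 6.
That gives 6 routes.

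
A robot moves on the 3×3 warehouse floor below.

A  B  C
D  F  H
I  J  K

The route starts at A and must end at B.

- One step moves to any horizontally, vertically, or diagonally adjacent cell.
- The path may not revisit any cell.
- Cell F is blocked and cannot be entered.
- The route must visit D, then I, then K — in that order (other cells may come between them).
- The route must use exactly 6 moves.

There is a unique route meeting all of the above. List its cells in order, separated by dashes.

The waypoints must appear in the order D, I, K, with no cell reused.
Route from A: 2× down (reaching I), 2× right (reaching K), up to H, up-left to B — 6 moves in all.
Check: order respected (D at step 1, I at step 2, K at step 4); 6 moves as required.

A - D - I - J - K - H - B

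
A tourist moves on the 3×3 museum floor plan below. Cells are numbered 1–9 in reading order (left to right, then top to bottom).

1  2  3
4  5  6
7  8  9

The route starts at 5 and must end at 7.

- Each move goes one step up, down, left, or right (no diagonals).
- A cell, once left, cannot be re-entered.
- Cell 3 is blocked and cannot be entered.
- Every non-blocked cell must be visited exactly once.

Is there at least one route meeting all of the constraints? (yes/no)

Colour the cells like a checkerboard: each orthogonal step flips colour, so a Hamiltonian route alternates colours. Here there are 4 cells of one colour and 4 of the other, with start on the same colour as the goal — the counts and endpoints can't be arranged into an alternating sequence of length 8, so no Hamiltonian route exists.

no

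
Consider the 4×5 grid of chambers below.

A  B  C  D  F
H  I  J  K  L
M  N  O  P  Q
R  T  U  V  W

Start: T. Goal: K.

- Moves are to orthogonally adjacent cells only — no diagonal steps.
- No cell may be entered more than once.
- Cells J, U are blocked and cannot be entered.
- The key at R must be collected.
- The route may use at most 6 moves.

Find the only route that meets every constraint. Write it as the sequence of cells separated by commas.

The 6-move cap with required stops at R leaves no slack for detours.
Route from T: left 1 to R, up 1 to M, right 3 to P, up 1 to K — 6 moves in all.
Check: all required cells visited; 6 ≤ 6 moves.

T, R, M, N, O, P, K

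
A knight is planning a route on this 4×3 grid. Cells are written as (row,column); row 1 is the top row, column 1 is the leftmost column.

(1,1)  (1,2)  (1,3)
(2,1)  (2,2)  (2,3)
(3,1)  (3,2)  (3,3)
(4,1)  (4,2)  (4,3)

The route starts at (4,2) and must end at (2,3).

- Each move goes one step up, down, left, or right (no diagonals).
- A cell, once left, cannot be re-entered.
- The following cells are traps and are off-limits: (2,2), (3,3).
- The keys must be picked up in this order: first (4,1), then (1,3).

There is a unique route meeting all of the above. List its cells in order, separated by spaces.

(4,2) (4,1) (3,1) (2,1) (1,1) (1,2) (1,3) (2,3)

The waypoints must appear in the order (4,1), (1,3), with no cell reused.
Route from (4,2): left 1 to (4,1), up 3 to (1,1), right 2 to (1,3), down 1 to (2,3) — 7 moves in all.
Check: order respected ((4,1) at step 1, (1,3) at step 6).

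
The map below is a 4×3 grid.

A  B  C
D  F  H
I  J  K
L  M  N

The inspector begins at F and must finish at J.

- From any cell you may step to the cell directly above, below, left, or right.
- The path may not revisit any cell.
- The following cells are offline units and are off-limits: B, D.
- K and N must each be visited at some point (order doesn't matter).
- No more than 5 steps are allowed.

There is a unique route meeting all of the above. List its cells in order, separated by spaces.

F H K N M J

The 5-move cap with required stops at K, N leaves no slack for detours.
Route from F: right 1 to H, down 2 to N, left 1 to M, up 1 to J — 5 moves in all.
Check: all required cells visited; 5 ≤ 5 moves.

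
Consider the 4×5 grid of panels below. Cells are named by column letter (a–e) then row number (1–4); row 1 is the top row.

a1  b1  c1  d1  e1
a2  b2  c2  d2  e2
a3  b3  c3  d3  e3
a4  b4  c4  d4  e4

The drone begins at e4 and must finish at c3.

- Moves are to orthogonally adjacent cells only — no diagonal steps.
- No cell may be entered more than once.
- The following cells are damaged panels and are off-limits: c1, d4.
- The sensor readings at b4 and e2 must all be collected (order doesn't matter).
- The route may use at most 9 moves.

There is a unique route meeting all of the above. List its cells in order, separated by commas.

The budget equals the shortest possible length, so every move has to be on a shortest route through the required cells.
Route from e4: 2× up (reaching e2), 3× left (reaching b2), 2× down (reaching b4), right to c4, up to c3 — 9 moves in all.
Check: all required cells visited; 9 ≤ 9 moves.

e4, e3, e2, d2, c2, b2, b3, b4, c4, c3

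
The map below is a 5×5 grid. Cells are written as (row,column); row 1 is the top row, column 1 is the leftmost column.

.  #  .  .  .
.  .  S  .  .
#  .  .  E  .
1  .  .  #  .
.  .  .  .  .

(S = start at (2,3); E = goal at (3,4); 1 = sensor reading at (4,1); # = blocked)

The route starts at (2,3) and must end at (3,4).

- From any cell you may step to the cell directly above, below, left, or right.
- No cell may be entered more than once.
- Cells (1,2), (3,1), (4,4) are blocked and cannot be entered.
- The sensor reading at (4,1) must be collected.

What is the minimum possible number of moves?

Any route passes through (4,1) somewhere between (2,3) and (3,4). Summing Manhattan distances along the two legs ((2,3) → (4,1) → (3,4)) gives a lower bound of 4 + 4 = 8 moves.
The shortest route satisfying every rule uses 10 moves: (2,3) → (2,2) → (3,2) → (4,2) → (4,1) → (5,1) → (5,2) → (5,3) → (4,3) → (3,3) → (3,4).
The bound of 8 isn't tight here; checking systematically, no route of length 8 through 9 satisfies every constraint, so 10 is the minimum.

10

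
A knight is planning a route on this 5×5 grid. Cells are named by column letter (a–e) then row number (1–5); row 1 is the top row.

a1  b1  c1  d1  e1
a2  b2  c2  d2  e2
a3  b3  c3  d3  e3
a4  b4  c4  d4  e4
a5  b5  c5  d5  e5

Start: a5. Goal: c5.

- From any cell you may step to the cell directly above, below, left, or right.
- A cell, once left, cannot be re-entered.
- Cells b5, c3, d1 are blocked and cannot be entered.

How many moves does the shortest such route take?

4

The Manhattan distance from a5 to c5 is |5−5| + |1−3| = 2, so at least 2 moves are needed.
That bound ignores the blocked cells. Measuring each leg by the fewest moves that actually steer around them (a5→c5: 4) raises the lower bound to 4.
A route of 4 moves exists: a5 → a4 → b4 → c4 → c5.
Since 4 matches that lower bound, it is optimal.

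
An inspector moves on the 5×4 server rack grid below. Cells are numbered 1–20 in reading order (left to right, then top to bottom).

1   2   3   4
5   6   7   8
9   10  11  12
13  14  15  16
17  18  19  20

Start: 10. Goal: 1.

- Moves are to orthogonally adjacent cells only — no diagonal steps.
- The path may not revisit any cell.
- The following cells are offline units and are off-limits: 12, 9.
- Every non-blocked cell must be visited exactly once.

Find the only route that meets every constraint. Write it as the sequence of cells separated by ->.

Need to visit all 18 open cells exactly once, starting at 10 and ending at 1.
Cell 13 has only two open neighbours (17 and 14), so the path must pass straight through it: one of those is the cell it's entered from and the other is where it exits.
Route from 10: down 1 to 14, left 1 to 13, down 1 to 17, right 3 to 20, up 1 to 16, left 1 to 15, up 2 to 7, right 1 to 8, up 1 to 4, left 2 to 2, down 1 to 6, left 1 to 5, up 1 to 1 — 17 moves in all.
Check: all 18 open cells covered.

10 -> 14 -> 13 -> 17 -> 18 -> 19 -> 20 -> 16 -> 15 -> 11 -> 7 -> 8 -> 4 -> 3 -> 2 -> 6 -> 5 -> 1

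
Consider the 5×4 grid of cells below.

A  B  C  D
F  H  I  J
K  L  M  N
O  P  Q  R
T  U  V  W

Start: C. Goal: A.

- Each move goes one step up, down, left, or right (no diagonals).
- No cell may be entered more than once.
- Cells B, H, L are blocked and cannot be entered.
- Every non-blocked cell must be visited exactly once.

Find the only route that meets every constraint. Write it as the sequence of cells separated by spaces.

Need to visit all 17 open cells exactly once, starting at C and ending at A.
Cell W has only two open neighbours (R and V), so the path must pass straight through it: one of those is the cell it's entered from and the other is where it exits.
Route from C: right 1 to D, down 1 to J, left 1 to I, down 1 to M, right 1 to N, down 2 to W, left 1 to V, up 1 to Q, left 1 to P, down 1 to U, left 1 to T, up 4 to A — 16 moves in all.
Check: all 17 open cells covered.

C D J I M N R W V Q P U T O K F A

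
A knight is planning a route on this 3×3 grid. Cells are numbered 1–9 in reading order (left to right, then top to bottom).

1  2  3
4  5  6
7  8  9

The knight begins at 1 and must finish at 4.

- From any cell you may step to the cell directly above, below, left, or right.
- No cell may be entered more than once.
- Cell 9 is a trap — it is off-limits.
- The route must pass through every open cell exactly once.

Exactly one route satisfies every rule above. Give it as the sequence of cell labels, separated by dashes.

Need to visit all 8 open cells exactly once, starting at 1 and ending at 4.
Route from 1: 2× right (reaching 3), down to 6, left to 5, down to 8, left to 7, up to 4 — 7 moves in all.
Check: all 8 open cells covered.

1 - 2 - 3 - 6 - 5 - 8 - 7 - 4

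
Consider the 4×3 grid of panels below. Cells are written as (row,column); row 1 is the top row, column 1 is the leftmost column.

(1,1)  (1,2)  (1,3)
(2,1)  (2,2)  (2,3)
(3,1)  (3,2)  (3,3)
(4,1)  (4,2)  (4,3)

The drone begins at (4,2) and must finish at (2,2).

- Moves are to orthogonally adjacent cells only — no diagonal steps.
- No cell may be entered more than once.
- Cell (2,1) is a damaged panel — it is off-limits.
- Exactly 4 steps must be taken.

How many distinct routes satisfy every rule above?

4

Need simple routes of exactly 4 moves from (4,2) to (2,2) (Manhattan distance 2, so 1 moves are spent on a detour and 1 undoing it).
Enumerating: (4,2) (3,2) (3,3) (2,3) (2,2) | (4,2) (4,1) (3,1) (3,2) (2,2) | (4,2) (4,3) (3,3) (2,3) (2,2) | (4,2) (4,3) (3,3) (3,2) (2,2).
That gives 4 routes.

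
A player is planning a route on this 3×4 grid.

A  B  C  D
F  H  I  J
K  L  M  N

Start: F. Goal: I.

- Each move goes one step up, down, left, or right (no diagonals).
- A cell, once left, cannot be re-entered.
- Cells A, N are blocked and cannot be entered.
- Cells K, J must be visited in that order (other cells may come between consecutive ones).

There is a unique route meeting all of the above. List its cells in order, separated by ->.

F -> K -> L -> H -> B -> C -> D -> J -> I

The waypoints must appear in the order K, J, with no cell reused.
Route from F: down to K, right to L, 2× up (reaching B), 2× right (reaching D), down to J, left to I — 8 moves in all.
Check: order respected (K at step 1, J at step 7).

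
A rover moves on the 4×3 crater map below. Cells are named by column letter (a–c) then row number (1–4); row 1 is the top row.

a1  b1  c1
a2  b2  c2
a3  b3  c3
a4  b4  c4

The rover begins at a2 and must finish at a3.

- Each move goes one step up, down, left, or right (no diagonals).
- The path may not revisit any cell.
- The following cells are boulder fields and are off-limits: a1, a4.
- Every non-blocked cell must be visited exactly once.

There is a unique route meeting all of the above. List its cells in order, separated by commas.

Need to visit all 10 open cells exactly once, starting at a2 and ending at a3.
Route from a2: right to b2, up to b1, right to c1, 3× down (reaching c4), left to b4, up to b3, left to a3 — 9 moves in all.
Check: all 10 open cells covered.

a2, b2, b1, c1, c2, c3, c4, b4, b3, a3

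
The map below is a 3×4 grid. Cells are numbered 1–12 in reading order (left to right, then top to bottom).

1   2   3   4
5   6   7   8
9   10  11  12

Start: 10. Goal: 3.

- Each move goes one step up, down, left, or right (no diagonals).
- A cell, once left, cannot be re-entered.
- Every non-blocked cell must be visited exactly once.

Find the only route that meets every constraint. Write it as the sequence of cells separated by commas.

Need to visit all 12 open cells exactly once, starting at 10 and ending at 3.
Route from 10: left to 9, 2× up (reaching 1), right to 2, down to 6, right to 7, down to 11, right to 12, 2× up (reaching 4), left to 3 — 11 moves in all.
Check: all 12 open cells covered.

10, 9, 5, 1, 2, 6, 7, 11, 12, 8, 4, 3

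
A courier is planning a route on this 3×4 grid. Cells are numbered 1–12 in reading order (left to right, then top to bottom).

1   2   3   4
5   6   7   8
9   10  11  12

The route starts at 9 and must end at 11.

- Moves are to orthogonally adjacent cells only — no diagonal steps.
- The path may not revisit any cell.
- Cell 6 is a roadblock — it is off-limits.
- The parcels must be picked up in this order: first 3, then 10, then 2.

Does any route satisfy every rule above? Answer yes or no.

Even ignoring the required order, no revisit-free route from 9 to 11 manages to pass through all of 3, 10, and 2: branching out from 9, every path either misses one of them or, having collected them, can no longer reach 11 without re-entering a cell.

no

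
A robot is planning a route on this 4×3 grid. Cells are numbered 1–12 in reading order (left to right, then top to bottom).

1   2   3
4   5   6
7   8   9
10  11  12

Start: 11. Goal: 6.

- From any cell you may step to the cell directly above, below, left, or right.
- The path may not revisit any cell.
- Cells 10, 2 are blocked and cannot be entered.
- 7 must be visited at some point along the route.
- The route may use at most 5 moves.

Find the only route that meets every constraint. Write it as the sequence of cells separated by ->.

Any route must reach 7 and still end at 6 within 5 moves, so the order of the required stops is forced.
Route from 11: up to 8, left to 7, up to 4, 2× right (reaching 6) — 5 moves in all.
Check: all required cells visited; 5 ≤ 5 moves.

11 -> 8 -> 7 -> 4 -> 5 -> 6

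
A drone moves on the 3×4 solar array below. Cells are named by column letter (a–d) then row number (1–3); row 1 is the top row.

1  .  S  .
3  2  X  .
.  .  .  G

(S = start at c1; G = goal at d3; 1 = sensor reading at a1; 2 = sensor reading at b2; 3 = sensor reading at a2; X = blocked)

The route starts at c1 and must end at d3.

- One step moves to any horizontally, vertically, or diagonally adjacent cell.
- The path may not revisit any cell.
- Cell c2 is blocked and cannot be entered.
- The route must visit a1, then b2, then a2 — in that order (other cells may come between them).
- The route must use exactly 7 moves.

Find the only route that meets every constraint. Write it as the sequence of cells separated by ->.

The waypoints must appear in the order a1, b2, a2, with no cell reused.
Route from c1: left 2 to a1, down-right 1 to b2, left 1 to a2, down-right 1 to b3, right 2 to d3 — 7 moves in all.
Check: order respected (1 at step 2, 2 at step 3, 3 at step 4); 7 moves as required.

c1 -> b1 -> a1 -> b2 -> a2 -> b3 -> c3 -> d3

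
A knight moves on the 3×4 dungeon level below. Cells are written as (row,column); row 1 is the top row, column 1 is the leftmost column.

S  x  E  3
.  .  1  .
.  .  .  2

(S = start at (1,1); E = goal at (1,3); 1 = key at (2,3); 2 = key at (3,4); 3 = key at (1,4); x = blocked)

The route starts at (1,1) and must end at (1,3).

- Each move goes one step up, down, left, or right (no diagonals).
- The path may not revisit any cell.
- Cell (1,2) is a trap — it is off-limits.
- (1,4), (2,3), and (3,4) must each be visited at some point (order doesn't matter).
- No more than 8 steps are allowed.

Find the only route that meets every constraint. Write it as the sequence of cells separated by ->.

The 8-move cap with required stops at (1,4), (2,3), (3,4) leaves no slack for detours.
Route from (1,1): down 1 to (2,1), right 2 to (2,3), down 1 to (3,3), right 1 to (3,4), up 2 to (1,4), left 1 to (1,3) — 8 moves in all.
Check: all required cells visited; 8 ≤ 8 moves.

(1,1) -> (2,1) -> (2,2) -> (2,3) -> (3,3) -> (3,4) -> (2,4) -> (1,4) -> (1,3)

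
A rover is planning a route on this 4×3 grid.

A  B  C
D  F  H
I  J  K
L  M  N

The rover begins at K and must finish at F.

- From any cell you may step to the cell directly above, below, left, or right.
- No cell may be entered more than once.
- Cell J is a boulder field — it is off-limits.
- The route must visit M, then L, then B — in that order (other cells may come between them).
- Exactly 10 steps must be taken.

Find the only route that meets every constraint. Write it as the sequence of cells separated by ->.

K -> N -> M -> L -> I -> D -> A -> B -> C -> H -> F

The waypoints must appear in the order M, L, B, with no cell reused.
Route from K: down 1 to N, left 2 to L, up 3 to A, right 2 to C, down 1 to H, left 1 to F — 10 moves in all.
Check: order respected (M at step 2, L at step 3, B at step 7); 10 moves as required.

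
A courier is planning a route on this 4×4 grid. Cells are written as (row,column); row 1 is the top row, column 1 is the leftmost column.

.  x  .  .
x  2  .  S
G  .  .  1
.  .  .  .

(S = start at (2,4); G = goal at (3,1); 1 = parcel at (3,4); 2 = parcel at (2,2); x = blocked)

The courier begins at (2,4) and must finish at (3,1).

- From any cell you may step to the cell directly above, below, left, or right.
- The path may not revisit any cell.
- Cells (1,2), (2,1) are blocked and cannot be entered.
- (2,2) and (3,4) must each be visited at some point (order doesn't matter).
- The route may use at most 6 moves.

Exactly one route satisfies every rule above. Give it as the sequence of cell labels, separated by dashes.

(2,4) - (3,4) - (3,3) - (2,3) - (2,2) - (3,2) - (3,1)

The budget equals the shortest possible length, so every move has to be on a shortest route through the required cells.
Route from (2,4): down to (3,4), left to (3,3), up to (2,3), left to (2,2), down to (3,2), left to (3,1) — 6 moves in all.
Check: all required cells visited; 6 ≤ 6 moves.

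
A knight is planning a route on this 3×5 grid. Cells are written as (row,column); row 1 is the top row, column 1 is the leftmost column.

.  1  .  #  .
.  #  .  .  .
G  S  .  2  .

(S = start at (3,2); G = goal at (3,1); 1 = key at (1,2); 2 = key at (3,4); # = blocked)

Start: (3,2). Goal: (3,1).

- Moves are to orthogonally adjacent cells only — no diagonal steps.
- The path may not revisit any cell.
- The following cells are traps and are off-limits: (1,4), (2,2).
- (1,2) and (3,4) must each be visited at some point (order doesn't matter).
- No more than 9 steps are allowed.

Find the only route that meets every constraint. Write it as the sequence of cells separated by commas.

The 9-move cap with required stops at (1,2), (3,4) leaves no slack for detours.
Route from (3,2): right 2 to (3,4), up 1 to (2,4), left 1 to (2,3), up 1 to (1,3), left 2 to (1,1), down 2 to (3,1) — 9 moves in all.
Check: all required cells visited; 9 ≤ 9 moves.

(3,2), (3,3), (3,4), (2,4), (2,3), (1,3), (1,2), (1,1), (2,1), (3,1)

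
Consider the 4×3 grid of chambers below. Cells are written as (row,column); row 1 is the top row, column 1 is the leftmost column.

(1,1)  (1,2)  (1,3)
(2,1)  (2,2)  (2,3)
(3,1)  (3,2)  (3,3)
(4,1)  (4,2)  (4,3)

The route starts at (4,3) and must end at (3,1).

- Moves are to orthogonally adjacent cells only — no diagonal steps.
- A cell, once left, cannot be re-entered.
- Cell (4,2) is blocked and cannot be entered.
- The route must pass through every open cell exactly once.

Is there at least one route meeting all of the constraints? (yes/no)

Cell (4,1) has only one open neighbour but is neither the start nor the goal, so a Hamiltonian route would have to both enter and leave it through the same neighbour — impossible without revisiting.

no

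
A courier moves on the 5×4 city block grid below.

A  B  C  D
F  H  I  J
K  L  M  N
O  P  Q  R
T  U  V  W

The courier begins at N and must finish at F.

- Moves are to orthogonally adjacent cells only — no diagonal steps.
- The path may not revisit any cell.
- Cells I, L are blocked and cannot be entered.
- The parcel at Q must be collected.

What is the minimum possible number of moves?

6

Any route passes through Q somewhere between N and F. Summing Manhattan distances along the two legs (N → Q → F) gives a lower bound of 2 + 4 = 6 moves.
A route of 6 moves achieves this: N → R → Q → P → O → K → F.
Since 6 matches the lower bound, it is optimal.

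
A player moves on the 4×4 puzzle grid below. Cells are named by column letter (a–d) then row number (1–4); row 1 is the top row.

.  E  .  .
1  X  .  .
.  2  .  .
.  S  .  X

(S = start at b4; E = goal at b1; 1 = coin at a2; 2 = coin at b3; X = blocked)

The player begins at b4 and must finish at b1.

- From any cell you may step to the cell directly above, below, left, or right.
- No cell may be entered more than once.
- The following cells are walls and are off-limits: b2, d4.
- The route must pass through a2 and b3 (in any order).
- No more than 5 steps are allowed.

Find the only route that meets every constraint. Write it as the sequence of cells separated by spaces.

b4 b3 a3 a2 a1 b1

Any route must reach a2 and b3 and still end at b1 within 5 moves, so the order of the required stops is forced.
Route from b4: up 1 to b3, left 1 to a3, up 2 to a1, right 1 to b1 — 5 moves in all.
Check: all required cells visited; 5 ≤ 5 moves.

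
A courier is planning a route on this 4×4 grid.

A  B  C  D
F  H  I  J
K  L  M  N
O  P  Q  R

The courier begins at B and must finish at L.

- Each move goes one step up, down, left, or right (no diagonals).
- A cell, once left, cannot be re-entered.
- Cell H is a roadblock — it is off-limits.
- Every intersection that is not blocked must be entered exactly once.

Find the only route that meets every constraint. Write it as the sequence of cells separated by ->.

B -> A -> F -> K -> O -> P -> Q -> R -> N -> J -> D -> C -> I -> M -> L

Need to visit all 15 open cells exactly once, starting at B and ending at L.
Cell F has only two open neighbours (A and K), so the path must pass straight through it: one of those is the cell it's entered from and the other is where it exits.
Route from B: left to A, 3× down (reaching O), 3× right (reaching R), 3× up (reaching D), left to C, 2× down (reaching M), left to L — 14 moves in all.
Check: all 15 open cells covered.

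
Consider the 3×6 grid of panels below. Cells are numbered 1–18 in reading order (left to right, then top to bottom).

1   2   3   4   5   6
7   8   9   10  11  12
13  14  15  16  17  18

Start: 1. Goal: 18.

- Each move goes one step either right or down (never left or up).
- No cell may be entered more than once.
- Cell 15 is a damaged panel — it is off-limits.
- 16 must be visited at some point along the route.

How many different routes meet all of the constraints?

4

A right/down-only route from 1 to 18 makes exactly 2 down-moves and 5 right-moves in some order.
With no other constraints that would be C(7,2) = 21 routes.
Split at 16 and multiply the segment counts (each segment already excludes blocked cells): 1→16: 4; 16→18: 1; product = 4.
That gives 4 routes.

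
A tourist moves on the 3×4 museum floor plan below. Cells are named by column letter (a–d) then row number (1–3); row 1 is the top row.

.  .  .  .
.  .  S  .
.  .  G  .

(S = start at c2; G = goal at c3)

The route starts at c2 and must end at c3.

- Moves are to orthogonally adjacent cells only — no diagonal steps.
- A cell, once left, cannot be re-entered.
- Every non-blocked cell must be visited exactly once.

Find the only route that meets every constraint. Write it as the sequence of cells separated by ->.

Need to visit all 12 open cells exactly once, starting at c2 and ending at c3.
Cell a1 has only two open neighbours (a2 and b1), so the path must pass straight through it: one of those is the cell it's entered from and the other is where it exits.
Route from c2: left 1 to b2, down 1 to b3, left 1 to a3, up 2 to a1, right 3 to d1, down 2 to d3, left 1 to c3 — 11 moves in all.
Check: all 12 open cells covered.

c2 -> b2 -> b3 -> a3 -> a2 -> a1 -> b1 -> c1 -> d1 -> d2 -> d3 -> c3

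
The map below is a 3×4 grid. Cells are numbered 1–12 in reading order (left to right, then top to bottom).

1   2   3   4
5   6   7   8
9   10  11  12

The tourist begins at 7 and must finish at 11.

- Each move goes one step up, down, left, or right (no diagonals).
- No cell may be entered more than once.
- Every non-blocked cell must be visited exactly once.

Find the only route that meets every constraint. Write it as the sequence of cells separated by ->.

Need to visit all 12 open cells exactly once, starting at 7 and ending at 11.
Cell 12 has only two open neighbours (8 and 11), so the path must pass straight through it: one of those is the cell it's entered from and the other is where it exits.
Route from 7: left to 6, down to 10, left to 9, 2× up (reaching 1), 3× right (reaching 4), 2× down (reaching 12), left to 11 — 11 moves in all.
Check: all 12 open cells covered.

7 -> 6 -> 10 -> 9 -> 5 -> 1 -> 2 -> 3 -> 4 -> 8 -> 12 -> 11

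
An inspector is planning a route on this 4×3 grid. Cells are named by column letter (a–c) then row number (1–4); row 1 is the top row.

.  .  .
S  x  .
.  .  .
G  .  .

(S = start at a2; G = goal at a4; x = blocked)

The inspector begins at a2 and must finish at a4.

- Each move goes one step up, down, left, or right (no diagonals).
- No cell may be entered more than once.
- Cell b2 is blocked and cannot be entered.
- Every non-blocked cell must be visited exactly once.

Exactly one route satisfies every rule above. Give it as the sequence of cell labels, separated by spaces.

Need to visit all 11 open cells exactly once, starting at a2 and ending at a4.
Cell c4 has only two open neighbours (c3 and b4), so the path must pass straight through it: one of those is the cell it's entered from and the other is where it exits.
Route from a2: up to a1, 2× right (reaching c1), 3× down (reaching c4), left to b4, up to b3, left to a3, down to a4 — 10 moves in all.
Check: all 11 open cells covered.

a2 a1 b1 c1 c2 c3 c4 b4 b3 a3 a4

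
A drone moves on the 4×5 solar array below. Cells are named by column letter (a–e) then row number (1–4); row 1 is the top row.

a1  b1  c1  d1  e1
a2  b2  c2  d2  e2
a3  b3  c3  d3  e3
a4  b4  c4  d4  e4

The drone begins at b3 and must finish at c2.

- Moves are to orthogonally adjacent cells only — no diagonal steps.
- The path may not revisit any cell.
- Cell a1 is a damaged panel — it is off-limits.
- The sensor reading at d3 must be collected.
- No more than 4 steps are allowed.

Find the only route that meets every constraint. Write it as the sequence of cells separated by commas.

The budget equals the shortest possible length, so every move has to be on a shortest route through the required cells.
Route from b3: 2× right (reaching d3), up to d2, left to c2 — 4 moves in all.
Check: all required cells visited; 4 ≤ 4 moves.

b3, c3, d3, d2, c2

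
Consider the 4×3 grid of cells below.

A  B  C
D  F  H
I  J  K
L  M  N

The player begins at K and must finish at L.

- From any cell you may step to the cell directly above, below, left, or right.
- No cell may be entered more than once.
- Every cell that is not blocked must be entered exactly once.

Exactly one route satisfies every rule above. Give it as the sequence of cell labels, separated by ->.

Need to visit all 12 open cells exactly once, starting at K and ending at L.
Route from K: down to N, left to M, 2× up (reaching F), right to H, up to C, 2× left (reaching A), 3× down (reaching L) — 11 moves in all.
Check: all 12 open cells covered.

K -> N -> M -> J -> F -> H -> C -> B -> A -> D -> I -> L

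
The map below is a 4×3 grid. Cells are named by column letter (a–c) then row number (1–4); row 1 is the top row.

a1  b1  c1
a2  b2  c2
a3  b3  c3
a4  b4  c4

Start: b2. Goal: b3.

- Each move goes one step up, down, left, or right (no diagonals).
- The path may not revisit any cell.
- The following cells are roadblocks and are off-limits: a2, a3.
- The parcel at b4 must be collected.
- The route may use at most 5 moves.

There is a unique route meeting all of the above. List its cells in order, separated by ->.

The budget equals the shortest possible length, so every move has to be on a shortest route through the required cells.
Route from b2: right 1 to c2, down 2 to c4, left 1 to b4, up 1 to b3 — 5 moves in all.
Check: all required cells visited; 5 ≤ 5 moves.

b2 -> c2 -> c3 -> c4 -> b4 -> b3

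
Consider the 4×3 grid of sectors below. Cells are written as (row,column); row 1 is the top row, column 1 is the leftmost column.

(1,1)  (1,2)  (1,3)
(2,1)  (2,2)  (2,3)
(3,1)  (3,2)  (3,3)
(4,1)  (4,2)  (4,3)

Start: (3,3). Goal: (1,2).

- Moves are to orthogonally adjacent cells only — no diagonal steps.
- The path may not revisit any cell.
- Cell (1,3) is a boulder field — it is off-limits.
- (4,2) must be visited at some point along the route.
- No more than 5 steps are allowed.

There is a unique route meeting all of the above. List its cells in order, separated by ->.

The 5-move cap with required stops at (4,2) leaves no slack for detours.
Route from (3,3): down 1 to (4,3), left 1 to (4,2), up 3 to (1,2) — 5 moves in all.
Check: all required cells visited; 5 ≤ 5 moves.

(3,3) -> (4,3) -> (4,2) -> (3,2) -> (2,2) -> (1,2)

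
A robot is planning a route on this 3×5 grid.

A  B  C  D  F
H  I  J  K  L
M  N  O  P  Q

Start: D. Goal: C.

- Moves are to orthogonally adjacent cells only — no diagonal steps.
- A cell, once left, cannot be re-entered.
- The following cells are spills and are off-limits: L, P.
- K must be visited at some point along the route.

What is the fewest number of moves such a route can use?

Any route passes through K somewhere between D and C. Summing Manhattan distances along the two legs (D → K → C) gives a lower bound of 1 + 2 = 3 moves.
A route of 3 moves achieves this: D → K → J → C.
Since 3 matches the lower bound, it is optimal.

3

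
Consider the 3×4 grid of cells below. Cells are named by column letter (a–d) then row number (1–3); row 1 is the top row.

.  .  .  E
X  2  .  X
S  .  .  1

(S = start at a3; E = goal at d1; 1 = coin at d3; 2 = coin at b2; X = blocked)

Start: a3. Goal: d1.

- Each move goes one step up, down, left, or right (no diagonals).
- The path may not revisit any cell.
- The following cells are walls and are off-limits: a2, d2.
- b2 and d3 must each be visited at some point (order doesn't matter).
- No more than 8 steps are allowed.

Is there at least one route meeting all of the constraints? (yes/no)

d3 must be visited but has only one open neighbour (c3), and it is neither the start nor the goal — the route would have to enter and leave through c3, re-entering it.

no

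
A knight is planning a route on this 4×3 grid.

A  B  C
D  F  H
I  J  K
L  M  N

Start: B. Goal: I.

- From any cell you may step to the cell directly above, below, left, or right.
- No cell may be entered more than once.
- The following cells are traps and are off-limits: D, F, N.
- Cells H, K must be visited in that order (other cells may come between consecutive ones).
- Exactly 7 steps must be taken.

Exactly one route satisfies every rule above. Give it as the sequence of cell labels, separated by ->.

B -> C -> H -> K -> J -> M -> L -> I

The waypoints must appear in the order H, K, with no cell reused.
Route from B: right to C, 2× down (reaching K), left to J, down to M, left to L, up to I — 7 moves in all.
Check: order respected (H at step 2, K at step 3); 7 moves as required.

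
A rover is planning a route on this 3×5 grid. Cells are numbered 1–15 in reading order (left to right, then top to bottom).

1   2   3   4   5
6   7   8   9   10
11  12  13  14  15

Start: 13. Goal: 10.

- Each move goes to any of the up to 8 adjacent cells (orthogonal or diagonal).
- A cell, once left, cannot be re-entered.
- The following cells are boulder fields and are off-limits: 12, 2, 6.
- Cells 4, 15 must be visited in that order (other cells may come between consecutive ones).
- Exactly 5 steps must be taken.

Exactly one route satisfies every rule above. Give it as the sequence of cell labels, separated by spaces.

The waypoints must appear in the order 4, 15, with no cell reused.
Route from 13: up to 8, up-right to 4, down to 9, down-right to 15, up to 10 — 5 moves in all.
Check: order respected (4 at step 2, 15 at step 4); 5 moves as required.

13 8 4 9 15 10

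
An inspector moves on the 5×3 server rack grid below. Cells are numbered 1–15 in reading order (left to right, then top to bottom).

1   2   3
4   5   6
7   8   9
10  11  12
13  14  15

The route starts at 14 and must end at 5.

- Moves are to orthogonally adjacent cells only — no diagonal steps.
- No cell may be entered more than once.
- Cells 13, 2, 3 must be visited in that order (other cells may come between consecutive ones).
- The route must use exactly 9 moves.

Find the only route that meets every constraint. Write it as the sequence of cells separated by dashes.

14 - 13 - 10 - 7 - 4 - 1 - 2 - 3 - 6 - 5

The waypoints must appear in the order 13, 2, 3, with no cell reused.
Route from 14: left to 13, 4× up (reaching 1), 2× right (reaching 3), down to 6, left to 5 — 9 moves in all.
Check: order respected (13 at step 1, 2 at step 6, 3 at step 7); 9 moves as required.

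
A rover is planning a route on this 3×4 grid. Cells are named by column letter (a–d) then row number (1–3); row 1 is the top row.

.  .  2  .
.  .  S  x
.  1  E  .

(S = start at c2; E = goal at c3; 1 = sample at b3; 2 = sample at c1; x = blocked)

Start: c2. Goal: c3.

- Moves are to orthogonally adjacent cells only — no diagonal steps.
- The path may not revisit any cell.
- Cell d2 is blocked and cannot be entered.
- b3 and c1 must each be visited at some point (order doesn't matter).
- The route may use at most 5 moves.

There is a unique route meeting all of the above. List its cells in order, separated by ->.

c2 -> c1 -> b1 -> b2 -> b3 -> c3

The 5-move cap with required stops at b3, c1 leaves no slack for detours.
Route from c2: up 1 to c1, left 1 to b1, down 2 to b3, right 1 to c3 — 5 moves in all.
Check: all required cells visited; 5 ≤ 5 moves.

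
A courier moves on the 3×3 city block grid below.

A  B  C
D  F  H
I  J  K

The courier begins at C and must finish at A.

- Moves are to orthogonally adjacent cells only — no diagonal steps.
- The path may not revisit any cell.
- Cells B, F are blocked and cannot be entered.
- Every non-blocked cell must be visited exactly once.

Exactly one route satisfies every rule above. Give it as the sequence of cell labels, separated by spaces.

Need to visit all 7 open cells exactly once, starting at C and ending at A.
Cell J has only two open neighbours (I and K), so the path must pass straight through it: one of those is the cell it's entered from and the other is where it exits.
Route from C: 2× down (reaching K), 2× left (reaching I), 2× up (reaching A) — 6 moves in all.
Check: all 7 open cells covered.

C H K J I D A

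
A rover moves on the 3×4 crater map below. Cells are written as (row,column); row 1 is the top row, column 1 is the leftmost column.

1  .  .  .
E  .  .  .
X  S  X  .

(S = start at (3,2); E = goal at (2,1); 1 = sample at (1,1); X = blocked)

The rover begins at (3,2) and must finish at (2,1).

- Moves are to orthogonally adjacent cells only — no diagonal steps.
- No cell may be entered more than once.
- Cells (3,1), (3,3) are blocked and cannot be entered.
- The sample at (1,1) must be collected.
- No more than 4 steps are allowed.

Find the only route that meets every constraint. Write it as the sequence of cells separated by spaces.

The budget equals the shortest possible length, so every move has to be on a shortest route through the required cells.
Route from (3,2): up 2 to (1,2), left 1 to (1,1), down 1 to (2,1) — 4 moves in all.
Check: all required cells visited; 4 ≤ 4 moves.

(3,2) (2,2) (1,2) (1,1) (2,1)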